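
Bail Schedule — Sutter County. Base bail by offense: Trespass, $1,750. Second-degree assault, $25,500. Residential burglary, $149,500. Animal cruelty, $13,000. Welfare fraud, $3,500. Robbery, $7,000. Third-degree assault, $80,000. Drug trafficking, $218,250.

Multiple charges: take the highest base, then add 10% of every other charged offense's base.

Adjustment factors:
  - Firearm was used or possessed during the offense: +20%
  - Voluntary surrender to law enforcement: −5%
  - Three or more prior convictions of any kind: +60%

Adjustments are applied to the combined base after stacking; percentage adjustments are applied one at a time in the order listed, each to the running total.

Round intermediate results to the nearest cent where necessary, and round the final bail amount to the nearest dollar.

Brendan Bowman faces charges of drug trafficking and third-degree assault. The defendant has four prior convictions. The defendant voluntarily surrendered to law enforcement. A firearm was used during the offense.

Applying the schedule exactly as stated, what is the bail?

Base amounts from the schedule: drug trafficking $218,250; third-degree assault $80,000.
Stacking rule: highest base plus 10% of each additional charge. Highest is drug trafficking at $218,250. Additional: $80,000 × 10% = $8,000. Combined base = $218,250 + $8,000 = $226,250.
Firearm was used or possessed during the offense (+20%): $226,250 × 1.2 = $271,500.
Voluntary surrender to law enforcement (−5%): $271,500 × 0.95 = $257,925.
Three or more prior convictions of any kind (+60%): $257,925 × 1.6 = $412,680.

$412,680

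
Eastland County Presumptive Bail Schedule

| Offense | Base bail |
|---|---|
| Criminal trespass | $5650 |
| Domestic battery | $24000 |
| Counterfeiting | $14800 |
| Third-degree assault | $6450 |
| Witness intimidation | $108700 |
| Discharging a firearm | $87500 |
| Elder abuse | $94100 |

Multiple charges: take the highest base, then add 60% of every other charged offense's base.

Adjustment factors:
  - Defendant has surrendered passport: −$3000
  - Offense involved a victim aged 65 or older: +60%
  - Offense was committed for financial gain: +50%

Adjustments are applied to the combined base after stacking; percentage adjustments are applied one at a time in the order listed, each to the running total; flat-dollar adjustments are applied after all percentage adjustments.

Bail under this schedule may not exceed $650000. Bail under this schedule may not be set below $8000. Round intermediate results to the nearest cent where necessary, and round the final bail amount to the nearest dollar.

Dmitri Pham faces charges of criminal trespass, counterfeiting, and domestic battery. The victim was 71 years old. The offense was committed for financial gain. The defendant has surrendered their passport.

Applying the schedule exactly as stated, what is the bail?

Base amounts from the schedule: criminal trespass $5650; counterfeiting $14800; domestic battery $24000.
Stacking rule: highest base plus 60% of each additional charge. Highest is domestic battery at $24000. Additional: $5650 × 60% = $3390; $14800 × 60% = $8880. Combined base = $24000 + $12270 = $36270.
Offense involved a victim aged 65 or older (+60%): $36270 × 1.6 = $58032.
Offense was committed for financial gain (+50%): $58032 × 1.5 = $87048.
Defendant has surrendered passport (−$3000 flat): $87048 − $3000 = $84048.
$84048 is within the $650000 maximum.
$84048 is at or above the $8000 minimum.

$84048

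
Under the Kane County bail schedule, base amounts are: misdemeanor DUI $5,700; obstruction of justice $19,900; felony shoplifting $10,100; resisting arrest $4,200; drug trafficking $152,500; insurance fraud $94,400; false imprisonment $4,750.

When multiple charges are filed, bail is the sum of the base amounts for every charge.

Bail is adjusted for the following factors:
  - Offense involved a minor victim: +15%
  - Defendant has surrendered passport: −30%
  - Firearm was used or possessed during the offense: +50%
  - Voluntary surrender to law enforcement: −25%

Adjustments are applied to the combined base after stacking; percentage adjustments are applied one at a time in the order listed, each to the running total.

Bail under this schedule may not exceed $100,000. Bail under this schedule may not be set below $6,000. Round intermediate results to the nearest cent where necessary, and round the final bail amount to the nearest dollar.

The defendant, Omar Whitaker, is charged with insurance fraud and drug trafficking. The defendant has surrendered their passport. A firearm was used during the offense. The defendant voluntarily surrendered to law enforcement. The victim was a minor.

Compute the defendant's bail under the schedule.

$100,000

Base amounts from the schedule: insurance fraud $94,400; drug trafficking $152,500.
Stacking rule: sum of all bases. $94,400 + $152,500 = $246,900.
Offense involved a minor victim (+15%): $246,900 × 1.15 = $283,935.
Defendant has surrendered passport (−30%): $283,935 × 0.7 = $198,754.50.
Firearm was used or possessed during the offense (+50%): $198,754.50 × 1.5 = $298,131.75.
Voluntary surrender to law enforcement (−25%): $298,131.75 × 0.75 = $223,598.81.
Result $223,598.81 exceeds the maximum of $100,000; bail is capped at $100,000.
$100,000 is at or above the $6,000 minimum.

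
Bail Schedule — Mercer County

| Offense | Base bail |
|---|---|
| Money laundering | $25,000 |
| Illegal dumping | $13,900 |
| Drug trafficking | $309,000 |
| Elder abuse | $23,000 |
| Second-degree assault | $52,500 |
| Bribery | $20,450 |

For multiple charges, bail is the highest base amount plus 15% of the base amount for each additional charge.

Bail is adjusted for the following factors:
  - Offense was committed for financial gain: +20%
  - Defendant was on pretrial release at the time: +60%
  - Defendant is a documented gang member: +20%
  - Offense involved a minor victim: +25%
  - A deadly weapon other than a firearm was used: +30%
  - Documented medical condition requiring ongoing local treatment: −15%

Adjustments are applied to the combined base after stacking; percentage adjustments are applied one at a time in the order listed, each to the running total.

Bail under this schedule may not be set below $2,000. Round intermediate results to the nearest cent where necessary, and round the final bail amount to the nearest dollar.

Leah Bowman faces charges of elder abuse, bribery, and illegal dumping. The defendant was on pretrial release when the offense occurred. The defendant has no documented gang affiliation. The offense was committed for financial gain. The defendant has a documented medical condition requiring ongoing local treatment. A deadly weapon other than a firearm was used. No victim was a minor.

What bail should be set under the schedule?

$59,728

Base amounts from the schedule: elder abuse $23,000; bribery $20,450; illegal dumping $13,900.
Stacking rule: highest base plus 15% of each additional charge. Highest is elder abuse at $23,000. Additional: $20,450 × 15% = $3,067.50; $13,900 × 15% = $2,085. Combined base = $23,000 + $5,152.50 = $28,152.50.
Offense was committed for financial gain (+20%): $28,152.50 × 1.2 = $33,783.
Defendant was on pretrial release at the time (+60%): $33,783 × 1.6 = $54,052.80.
A deadly weapon other than a firearm was used (+30%): $54,052.80 × 1.3 = $70,268.64.
Documented medical condition requiring ongoing local treatment (−15%): $70,268.64 × 0.85 = $59,728.34.
$59,728.34 is at or above the $2,000 minimum.
Rounded to the nearest dollar: $59,728.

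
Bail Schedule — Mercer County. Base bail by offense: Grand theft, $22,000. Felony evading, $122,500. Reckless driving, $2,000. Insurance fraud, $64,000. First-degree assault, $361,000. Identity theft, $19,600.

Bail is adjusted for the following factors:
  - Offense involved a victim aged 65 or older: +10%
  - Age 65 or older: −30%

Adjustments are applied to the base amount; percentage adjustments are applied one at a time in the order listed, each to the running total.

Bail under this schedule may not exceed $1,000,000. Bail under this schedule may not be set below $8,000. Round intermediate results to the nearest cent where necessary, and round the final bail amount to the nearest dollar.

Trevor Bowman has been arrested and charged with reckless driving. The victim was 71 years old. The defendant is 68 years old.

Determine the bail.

Base amounts from the schedule: reckless driving $2,000.
Single charge. Combined base = $2,000.
Offense involved a victim aged 65 or older (+10%): $2,000 × 1.1 = $2,200.
Age 65 or older (−30%): $2,200 × 0.7 = $1,540.
$1,540 is within the $1,000,000 maximum.
Result $1,540 is below the minimum of $8,000; bail is set at the minimum $8,000.

$8,000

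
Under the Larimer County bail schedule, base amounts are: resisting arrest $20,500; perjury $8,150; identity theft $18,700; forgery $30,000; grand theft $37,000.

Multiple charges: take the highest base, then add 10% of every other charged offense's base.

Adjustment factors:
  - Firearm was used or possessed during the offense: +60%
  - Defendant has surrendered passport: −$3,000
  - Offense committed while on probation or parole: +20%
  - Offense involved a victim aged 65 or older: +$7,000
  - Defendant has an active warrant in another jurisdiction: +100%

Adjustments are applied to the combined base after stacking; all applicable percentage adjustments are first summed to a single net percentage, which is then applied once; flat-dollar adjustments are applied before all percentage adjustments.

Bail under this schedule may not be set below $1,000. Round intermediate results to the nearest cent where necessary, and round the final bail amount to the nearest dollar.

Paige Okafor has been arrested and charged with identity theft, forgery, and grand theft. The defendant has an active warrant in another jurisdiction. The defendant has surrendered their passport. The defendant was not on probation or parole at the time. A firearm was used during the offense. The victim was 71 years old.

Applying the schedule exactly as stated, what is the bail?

Base amounts from the schedule: identity theft $18,700; forgery $30,000; grand theft $37,000.
Stacking rule: highest base plus 10% of each additional charge. Highest is grand theft at $37,000. Additional: $18,700 × 10% = $1,870; $30,000 × 10% = $3,000. Combined base = $37,000 + $4,870 = $41,870.
Defendant has surrendered passport (−$3,000 flat): $41,870 − $3,000 = $38,870.
Offense involved a victim aged 65 or older (+$7,000 flat): $38,870 + $7,000 = $45,870.
Net percentage adjustment: +60% +100% = +160%. $45,870 × 2.6 = $119,262.
$119,262 is at or above the $1,000 minimum.

$119,262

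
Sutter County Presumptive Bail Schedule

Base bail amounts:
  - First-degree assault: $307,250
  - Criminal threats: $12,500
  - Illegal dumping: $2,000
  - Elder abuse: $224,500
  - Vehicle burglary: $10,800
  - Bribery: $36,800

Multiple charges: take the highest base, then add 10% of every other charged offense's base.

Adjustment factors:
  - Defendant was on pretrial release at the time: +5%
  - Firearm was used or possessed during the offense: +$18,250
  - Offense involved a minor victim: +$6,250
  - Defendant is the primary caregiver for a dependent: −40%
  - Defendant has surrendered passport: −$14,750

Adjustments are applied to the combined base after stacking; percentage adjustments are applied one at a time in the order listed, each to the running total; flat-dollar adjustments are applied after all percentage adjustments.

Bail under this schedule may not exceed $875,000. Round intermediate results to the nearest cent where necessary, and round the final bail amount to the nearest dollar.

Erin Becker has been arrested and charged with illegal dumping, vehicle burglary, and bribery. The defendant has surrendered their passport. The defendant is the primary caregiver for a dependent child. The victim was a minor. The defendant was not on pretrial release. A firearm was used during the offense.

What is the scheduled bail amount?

Base amounts from the schedule: illegal dumping $2,000; vehicle burglary $10,800; bribery $36,800.
Stacking rule: highest base plus 10% of each additional charge. Highest is bribery at $36,800. Additional: $2,000 × 10% = $200; $10,800 × 10% = $1,080. Combined base = $36,800 + $1,280 = $38,080.
Defendant is the primary caregiver for a dependent (−40%): $38,080 × 0.6 = $22,848.
Firearm was used or possessed during the offense (+$18,250 flat): $22,848 + $18,250 = $41,098.
Offense involved a minor victim (+$6,250 flat): $41,098 + $6,250 = $47,348.
Defendant has surrendered passport (−$14,750 flat): $47,348 − $14,750 = $32,598.
$32,598 is within the $875,000 maximum.

$32,598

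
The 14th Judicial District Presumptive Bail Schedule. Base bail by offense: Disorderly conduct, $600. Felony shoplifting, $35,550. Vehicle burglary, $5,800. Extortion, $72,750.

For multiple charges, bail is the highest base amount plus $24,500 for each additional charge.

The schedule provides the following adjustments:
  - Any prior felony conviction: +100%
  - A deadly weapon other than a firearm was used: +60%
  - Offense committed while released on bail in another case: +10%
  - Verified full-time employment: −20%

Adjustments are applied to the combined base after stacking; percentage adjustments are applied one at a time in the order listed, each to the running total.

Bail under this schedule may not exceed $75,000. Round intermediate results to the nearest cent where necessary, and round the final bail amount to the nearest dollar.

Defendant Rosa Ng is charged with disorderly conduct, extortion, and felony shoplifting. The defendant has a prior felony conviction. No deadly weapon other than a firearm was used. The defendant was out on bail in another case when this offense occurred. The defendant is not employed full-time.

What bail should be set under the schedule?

$75,000

Base amounts from the schedule: disorderly conduct $600; extortion $72,750; felony shoplifting $35,550.
Stacking rule: highest base plus $24,500 per additional charge. Highest is extortion at $72,750; 2 additional charges → +$49,000. Combined base = $121,750.
Any prior felony conviction (+100%): $121,750 × 2 = $243,500.
Offense committed while released on bail in another case (+10%): $243,500 × 1.1 = $267,850.
Result $267,850 exceeds the maximum of $75,000; bail is capped at $75,000.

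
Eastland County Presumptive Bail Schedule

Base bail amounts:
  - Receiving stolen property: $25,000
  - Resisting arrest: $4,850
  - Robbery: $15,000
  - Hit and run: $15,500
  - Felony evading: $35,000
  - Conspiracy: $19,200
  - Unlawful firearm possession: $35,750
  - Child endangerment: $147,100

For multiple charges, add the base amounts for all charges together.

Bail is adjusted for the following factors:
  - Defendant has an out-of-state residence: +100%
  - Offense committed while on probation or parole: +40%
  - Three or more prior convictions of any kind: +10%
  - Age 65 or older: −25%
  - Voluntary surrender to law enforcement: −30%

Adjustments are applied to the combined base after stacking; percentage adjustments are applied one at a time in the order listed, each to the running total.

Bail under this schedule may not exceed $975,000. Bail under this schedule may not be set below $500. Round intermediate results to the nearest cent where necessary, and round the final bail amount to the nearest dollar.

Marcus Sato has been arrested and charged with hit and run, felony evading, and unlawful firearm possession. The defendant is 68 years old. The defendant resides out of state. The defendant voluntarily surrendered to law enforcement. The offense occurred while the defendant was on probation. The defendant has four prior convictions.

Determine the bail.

Base amounts from the schedule: hit and run $15,500; felony evading $35,000; unlawful firearm possession $35,750.
Stacking rule: sum of all bases. $15,500 + $35,000 + $35,750 = $86,250.
Defendant has an out-of-state residence (+100%): $86,250 × 2 = $172,500.
Offense committed while on probation or parole (+40%): $172,500 × 1.4 = $241,500.
Three or more prior convictions of any kind (+10%): $241,500 × 1.1 = $265,650.
Age 65 or older (−25%): $265,650 × 0.75 = $199,237.50.
Voluntary surrender to law enforcement (−30%): $199,237.50 × 0.7 = $139,466.25.
$139,466.25 is within the $975,000 maximum.
$139,466.25 is at or above the $500 minimum.
Rounded to the nearest dollar: $139,466.

$139,466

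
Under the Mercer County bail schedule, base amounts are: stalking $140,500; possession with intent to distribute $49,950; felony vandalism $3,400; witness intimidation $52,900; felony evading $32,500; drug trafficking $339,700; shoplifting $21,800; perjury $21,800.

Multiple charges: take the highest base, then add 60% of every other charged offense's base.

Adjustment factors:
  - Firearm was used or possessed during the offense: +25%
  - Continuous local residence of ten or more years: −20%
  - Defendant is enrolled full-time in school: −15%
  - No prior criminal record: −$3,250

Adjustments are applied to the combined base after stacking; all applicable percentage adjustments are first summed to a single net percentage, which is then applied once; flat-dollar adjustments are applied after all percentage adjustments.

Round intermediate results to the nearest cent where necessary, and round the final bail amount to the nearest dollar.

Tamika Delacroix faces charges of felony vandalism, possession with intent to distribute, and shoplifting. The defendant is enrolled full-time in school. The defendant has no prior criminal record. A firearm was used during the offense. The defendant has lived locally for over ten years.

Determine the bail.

$55,313

Base amounts from the schedule: felony vandalism $3,400; possession with intent to distribute $49,950; shoplifting $21,800.
Stacking rule: highest base plus 60% of each additional charge. Highest is possession with intent to distribute at $49,950. Additional: $3,400 × 60% = $2,040; $21,800 × 60% = $13,080. Combined base = $49,950 + $15,120 = $65,070.
Net percentage adjustment: +25% −20% −15% = −10%. $65,070 × 0.9 = $58,563.
No prior criminal record (−$3,250 flat): $58,563 − $3,250 = $55,313.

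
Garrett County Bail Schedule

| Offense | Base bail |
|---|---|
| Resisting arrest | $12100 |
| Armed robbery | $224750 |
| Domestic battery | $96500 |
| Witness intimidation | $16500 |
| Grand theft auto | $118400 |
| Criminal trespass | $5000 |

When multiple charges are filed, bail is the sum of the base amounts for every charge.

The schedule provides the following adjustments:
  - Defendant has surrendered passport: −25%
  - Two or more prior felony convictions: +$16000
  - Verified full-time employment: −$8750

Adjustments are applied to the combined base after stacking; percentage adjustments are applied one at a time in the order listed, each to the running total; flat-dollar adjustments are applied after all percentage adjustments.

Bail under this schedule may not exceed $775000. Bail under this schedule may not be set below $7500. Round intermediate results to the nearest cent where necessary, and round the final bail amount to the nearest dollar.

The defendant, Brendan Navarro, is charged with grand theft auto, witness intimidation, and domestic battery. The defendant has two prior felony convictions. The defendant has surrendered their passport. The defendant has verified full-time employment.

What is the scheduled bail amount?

$180800

Base amounts from the schedule: grand theft auto $118400; witness intimidation $16500; domestic battery $96500.
Stacking rule: sum of all bases. $118400 + $16500 + $96500 = $231400.
Defendant has surrendered passport (−25%): $231400 × 0.75 = $173550.
Two or more prior felony convictions (+$16000 flat): $173550 + $16000 = $189550.
Verified full-time employment (−$8750 flat): $189550 − $8750 = $180800.
$180800 is within the $775000 maximum.
$180800 is at or above the $7500 minimum.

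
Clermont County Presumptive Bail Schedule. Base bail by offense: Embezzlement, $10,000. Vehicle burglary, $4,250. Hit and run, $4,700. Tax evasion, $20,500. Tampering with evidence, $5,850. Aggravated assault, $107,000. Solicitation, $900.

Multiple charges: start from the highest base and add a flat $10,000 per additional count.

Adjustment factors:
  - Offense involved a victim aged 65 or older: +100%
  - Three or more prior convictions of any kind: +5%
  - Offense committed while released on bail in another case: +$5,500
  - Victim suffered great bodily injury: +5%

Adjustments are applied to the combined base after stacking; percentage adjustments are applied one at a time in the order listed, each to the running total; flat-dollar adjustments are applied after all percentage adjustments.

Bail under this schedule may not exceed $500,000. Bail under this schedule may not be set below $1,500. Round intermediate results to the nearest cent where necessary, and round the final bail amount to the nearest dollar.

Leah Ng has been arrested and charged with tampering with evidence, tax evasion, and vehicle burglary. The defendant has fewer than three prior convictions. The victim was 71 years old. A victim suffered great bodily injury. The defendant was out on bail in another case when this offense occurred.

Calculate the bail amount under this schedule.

Base amounts from the schedule: tampering with evidence $5,850; tax evasion $20,500; vehicle burglary $4,250.
Stacking rule: highest base plus $10,000 per additional charge. Highest is tax evasion at $20,500; 2 additional charges → +$20,000. Combined base = $40,500.
Offense involved a victim aged 65 or older (+100%): $40,500 × 2 = $81,000.
Victim suffered great bodily injury (+5%): $81,000 × 1.05 = $85,050.
Offense committed while released on bail in another case (+$5,500 flat): $85,050 + $5,500 = $90,550.
$90,550 is within the $500,000 maximum.
$90,550 is at or above the $1,500 minimum.

$90,550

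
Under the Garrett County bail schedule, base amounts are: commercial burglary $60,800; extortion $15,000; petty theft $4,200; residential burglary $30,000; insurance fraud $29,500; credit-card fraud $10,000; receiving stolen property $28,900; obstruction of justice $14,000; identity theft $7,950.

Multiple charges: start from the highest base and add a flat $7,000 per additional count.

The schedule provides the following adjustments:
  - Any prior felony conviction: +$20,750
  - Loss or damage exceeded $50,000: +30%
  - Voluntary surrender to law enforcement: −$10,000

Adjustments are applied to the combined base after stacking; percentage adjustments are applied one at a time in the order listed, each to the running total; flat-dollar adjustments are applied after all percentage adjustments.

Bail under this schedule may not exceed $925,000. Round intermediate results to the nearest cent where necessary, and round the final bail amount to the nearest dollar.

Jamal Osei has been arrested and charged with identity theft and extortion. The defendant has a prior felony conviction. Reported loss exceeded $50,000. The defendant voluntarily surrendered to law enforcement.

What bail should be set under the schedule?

$39,350

Base amounts from the schedule: identity theft $7,950; extortion $15,000.
Stacking rule: highest base plus $7,000 per additional charge. Highest is extortion at $15,000; 1 additional charge → +$7,000. Combined base = $22,000.
Loss or damage exceeded $50,000 (+30%): $22,000 × 1.3 = $28,600.
Any prior felony conviction (+$20,750 flat): $28,600 + $20,750 = $49,350.
Voluntary surrender to law enforcement (−$10,000 flat): $49,350 − $10,000 = $39,350.
$39,350 is within the $925,000 maximum.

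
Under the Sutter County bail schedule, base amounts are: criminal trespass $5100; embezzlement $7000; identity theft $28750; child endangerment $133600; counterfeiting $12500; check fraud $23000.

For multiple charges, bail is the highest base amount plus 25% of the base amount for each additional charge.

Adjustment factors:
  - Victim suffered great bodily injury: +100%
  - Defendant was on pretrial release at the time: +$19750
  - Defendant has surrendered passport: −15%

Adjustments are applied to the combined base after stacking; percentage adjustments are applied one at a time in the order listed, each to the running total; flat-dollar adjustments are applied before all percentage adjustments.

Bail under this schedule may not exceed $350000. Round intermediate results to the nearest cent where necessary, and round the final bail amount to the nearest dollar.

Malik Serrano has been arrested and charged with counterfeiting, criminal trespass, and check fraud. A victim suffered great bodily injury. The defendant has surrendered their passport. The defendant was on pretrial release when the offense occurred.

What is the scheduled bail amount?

Base amounts from the schedule: counterfeiting $12500; criminal trespass $5100; check fraud $23000.
Stacking rule: highest base plus 25% of each additional charge. Highest is check fraud at $23000. Additional: $12500 × 25% = $3125; $5100 × 25% = $1275. Combined base = $23000 + $4400 = $27400.
Defendant was on pretrial release at the time (+$19750 flat): $27400 + $19750 = $47150.
Victim suffered great bodily injury (+100%): $47150 × 2 = $94300.
Defendant has surrendered passport (−15%): $94300 × 0.85 = $80155.
$80155 is within the $350000 maximum.

$80155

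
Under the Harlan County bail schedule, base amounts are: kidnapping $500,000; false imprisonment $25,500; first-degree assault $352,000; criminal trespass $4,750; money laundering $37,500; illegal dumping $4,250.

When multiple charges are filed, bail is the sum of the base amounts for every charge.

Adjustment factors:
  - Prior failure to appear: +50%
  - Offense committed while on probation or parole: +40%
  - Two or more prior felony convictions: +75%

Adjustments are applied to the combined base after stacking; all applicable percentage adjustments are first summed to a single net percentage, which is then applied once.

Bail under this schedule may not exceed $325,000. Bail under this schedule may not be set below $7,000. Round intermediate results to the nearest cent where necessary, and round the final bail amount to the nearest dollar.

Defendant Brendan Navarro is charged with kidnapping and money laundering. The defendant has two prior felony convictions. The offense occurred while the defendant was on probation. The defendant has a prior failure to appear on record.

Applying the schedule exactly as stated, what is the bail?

$325,000

Base amounts from the schedule: kidnapping $500,000; money laundering $37,500.
Stacking rule: sum of all bases. $500,000 + $37,500 = $537,500.
Net percentage adjustment: +50% +40% +75% = +165%. $537,500 × 2.65 = $1,424,375.
Result $1,424,375 exceeds the maximum of $325,000; bail is capped at $325,000.
$325,000 is at or above the $7,000 minimum.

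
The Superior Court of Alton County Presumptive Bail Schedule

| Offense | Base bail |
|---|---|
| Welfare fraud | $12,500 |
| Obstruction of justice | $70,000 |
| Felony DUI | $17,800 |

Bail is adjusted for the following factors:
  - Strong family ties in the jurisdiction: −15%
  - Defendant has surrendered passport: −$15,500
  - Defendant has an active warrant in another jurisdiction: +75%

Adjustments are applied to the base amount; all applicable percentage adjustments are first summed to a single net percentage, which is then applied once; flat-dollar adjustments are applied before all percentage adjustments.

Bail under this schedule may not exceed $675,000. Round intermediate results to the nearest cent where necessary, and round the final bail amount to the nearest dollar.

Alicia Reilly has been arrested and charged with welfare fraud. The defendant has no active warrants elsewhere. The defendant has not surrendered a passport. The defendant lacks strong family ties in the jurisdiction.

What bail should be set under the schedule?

$12,500

Base amounts from the schedule: welfare fraud $12,500.
Single charge. Combined base = $12,500.
No adjustment factors apply to this defendant.
$12,500 is within the $675,000 maximum.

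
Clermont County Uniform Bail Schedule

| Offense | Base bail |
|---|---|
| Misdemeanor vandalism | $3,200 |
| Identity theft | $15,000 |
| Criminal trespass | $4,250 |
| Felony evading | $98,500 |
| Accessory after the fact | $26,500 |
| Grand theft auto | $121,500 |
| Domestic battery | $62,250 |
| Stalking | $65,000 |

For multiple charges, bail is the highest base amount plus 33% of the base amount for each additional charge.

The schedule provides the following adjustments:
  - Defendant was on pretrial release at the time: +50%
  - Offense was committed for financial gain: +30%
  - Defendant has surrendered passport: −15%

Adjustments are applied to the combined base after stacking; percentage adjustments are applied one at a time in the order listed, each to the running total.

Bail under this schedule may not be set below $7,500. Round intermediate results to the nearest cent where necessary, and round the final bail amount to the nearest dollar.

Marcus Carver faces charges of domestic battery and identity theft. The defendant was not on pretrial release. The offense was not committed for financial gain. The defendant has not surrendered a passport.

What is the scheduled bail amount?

$67,200

Base amounts from the schedule: domestic battery $62,250; identity theft $15,000.
Stacking rule: highest base plus 33% of each additional charge. Highest is domestic battery at $62,250. Additional: $15,000 × 33% = $4,950. Combined base = $62,250 + $4,950 = $67,200.
No adjustment factors apply to this defendant.
$67,200 is at or above the $7,500 minimum.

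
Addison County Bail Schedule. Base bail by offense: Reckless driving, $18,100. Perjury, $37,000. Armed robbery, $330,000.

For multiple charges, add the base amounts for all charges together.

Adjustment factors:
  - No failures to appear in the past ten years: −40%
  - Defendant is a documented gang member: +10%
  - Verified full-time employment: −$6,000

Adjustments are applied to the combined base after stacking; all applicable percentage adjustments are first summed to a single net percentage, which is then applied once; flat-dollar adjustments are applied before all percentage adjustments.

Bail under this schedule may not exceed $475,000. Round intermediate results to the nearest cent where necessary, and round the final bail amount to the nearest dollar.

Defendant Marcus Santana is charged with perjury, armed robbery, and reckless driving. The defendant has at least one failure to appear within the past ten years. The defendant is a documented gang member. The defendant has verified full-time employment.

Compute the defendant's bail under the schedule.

Base amounts from the schedule: perjury $37,000; armed robbery $330,000; reckless driving $18,100.
Stacking rule: sum of all bases. $37,000 + $330,000 + $18,100 = $385,100.
Verified full-time employment (−$6,000 flat): $385,100 − $6,000 = $379,100.
Defendant is a documented gang member (+10%): $379,100 × 1.1 = $417,010.
$417,010 is within the $475,000 maximum.

$417,010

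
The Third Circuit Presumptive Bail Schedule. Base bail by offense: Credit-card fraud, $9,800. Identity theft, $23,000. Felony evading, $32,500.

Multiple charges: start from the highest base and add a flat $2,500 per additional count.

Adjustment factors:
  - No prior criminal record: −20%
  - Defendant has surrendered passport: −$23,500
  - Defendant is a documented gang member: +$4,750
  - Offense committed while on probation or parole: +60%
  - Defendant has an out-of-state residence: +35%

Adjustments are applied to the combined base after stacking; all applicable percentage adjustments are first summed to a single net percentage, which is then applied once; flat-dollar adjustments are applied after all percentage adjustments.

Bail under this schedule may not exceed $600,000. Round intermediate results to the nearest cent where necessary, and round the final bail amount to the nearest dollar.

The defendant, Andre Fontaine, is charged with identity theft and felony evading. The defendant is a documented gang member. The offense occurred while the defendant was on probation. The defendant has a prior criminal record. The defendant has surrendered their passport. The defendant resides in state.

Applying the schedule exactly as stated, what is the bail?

Base amounts from the schedule: identity theft $23,000; felony evading $32,500.
Stacking rule: highest base plus $2,500 per additional charge. Highest is felony evading at $32,500; 1 additional charge → +$2,500. Combined base = $35,000.
Offense committed while on probation or parole (+60%): $35,000 × 1.6 = $56,000.
Defendant has surrendered passport (−$23,500 flat): $56,000 − $23,500 = $32,500.
Defendant is a documented gang member (+$4,750 flat): $32,500 + $4,750 = $37,250.
$37,250 is within the $600,000 maximum.

$37,250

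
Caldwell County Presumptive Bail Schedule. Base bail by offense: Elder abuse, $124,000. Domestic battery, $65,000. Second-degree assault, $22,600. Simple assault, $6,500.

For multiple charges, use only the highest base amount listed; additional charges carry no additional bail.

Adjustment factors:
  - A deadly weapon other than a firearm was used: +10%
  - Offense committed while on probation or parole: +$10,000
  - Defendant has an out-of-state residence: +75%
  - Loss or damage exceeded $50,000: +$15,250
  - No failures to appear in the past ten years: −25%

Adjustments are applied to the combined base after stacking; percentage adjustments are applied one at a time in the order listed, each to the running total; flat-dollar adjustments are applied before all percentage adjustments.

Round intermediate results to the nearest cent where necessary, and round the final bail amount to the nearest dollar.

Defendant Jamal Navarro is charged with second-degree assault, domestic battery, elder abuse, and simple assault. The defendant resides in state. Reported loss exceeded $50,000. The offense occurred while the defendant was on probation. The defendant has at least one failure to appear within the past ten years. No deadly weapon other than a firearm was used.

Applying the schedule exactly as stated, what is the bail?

$149,250

Base amounts from the schedule: second-degree assault $22,600; domestic battery $65,000; elder abuse $124,000; simple assault $6,500.
Stacking rule: use the highest base only. Highest is elder abuse at $124,000. Combined base = $124,000.
Offense committed while on probation or parole (+$10,000 flat): $124,000 + $10,000 = $134,000.
Loss or damage exceeded $50,000 (+$15,250 flat): $134,000 + $15,250 = $149,250.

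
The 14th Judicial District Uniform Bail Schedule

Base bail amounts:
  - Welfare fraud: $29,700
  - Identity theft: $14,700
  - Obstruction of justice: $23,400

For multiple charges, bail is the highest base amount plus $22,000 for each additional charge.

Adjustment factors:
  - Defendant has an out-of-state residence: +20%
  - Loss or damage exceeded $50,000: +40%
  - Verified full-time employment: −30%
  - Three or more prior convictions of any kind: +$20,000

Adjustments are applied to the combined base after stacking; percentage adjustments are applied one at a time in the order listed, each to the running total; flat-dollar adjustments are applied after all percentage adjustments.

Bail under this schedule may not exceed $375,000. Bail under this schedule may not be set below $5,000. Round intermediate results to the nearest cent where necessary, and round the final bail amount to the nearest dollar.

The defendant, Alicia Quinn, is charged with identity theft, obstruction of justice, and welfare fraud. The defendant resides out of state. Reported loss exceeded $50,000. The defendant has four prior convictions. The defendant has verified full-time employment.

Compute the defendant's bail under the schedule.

Base amounts from the schedule: identity theft $14,700; obstruction of justice $23,400; welfare fraud $29,700.
Stacking rule: highest base plus $22,000 per additional charge. Highest is welfare fraud at $29,700; 2 additional charges → +$44,000. Combined base = $73,700.
Defendant has an out-of-state residence (+20%): $73,700 × 1.2 = $88,440.
Loss or damage exceeded $50,000 (+40%): $88,440 × 1.4 = $123,816.
Verified full-time employment (−30%): $123,816 × 0.7 = $86,671.20.
Three or more prior convictions of any kind (+$20,000 flat): $86,671.20 + $20,000 = $106,671.20.
$106,671.20 is within the $375,000 maximum.
$106,671.20 is at or above the $5,000 minimum.
Rounded to the nearest dollar: $106,671.

$106,671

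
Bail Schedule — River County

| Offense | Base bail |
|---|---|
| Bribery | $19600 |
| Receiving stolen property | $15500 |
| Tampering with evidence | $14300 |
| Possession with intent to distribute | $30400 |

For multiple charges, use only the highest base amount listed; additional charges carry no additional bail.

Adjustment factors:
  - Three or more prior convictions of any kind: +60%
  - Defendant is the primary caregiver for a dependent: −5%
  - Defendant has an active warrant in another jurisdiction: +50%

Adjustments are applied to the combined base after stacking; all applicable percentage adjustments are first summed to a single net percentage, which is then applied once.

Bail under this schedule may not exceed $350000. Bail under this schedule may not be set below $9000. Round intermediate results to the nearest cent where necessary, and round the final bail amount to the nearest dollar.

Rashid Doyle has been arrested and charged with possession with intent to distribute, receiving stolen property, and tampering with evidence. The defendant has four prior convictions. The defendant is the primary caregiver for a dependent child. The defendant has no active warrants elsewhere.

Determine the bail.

$47120

Base amounts from the schedule: possession with intent to distribute $30400; receiving stolen property $15500; tampering with evidence $14300.
Stacking rule: use the highest base only. Highest is possession with intent to distribute at $30400. Combined base = $30400.
Net percentage adjustment: +60% −5% = +55%. $30400 × 1.55 = $47120.
$47120 is within the $350000 maximum.
$47120 is at or above the $9000 minimum.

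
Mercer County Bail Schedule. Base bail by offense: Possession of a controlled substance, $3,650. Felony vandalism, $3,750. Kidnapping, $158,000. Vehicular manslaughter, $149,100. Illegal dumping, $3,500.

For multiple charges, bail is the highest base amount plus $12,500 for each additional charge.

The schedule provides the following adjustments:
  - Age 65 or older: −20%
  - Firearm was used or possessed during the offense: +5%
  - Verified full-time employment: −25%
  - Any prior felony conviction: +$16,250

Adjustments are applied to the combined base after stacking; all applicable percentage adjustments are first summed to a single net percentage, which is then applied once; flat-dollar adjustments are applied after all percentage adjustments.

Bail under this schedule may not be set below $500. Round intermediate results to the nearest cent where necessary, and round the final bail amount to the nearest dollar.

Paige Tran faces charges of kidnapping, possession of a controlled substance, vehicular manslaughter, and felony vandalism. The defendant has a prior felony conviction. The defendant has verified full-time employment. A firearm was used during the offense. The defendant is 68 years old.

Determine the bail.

Base amounts from the schedule: kidnapping $158,000; possession of a controlled substance $3,650; vehicular manslaughter $149,100; felony vandalism $3,750.
Stacking rule: highest base plus $12,500 per additional charge. Highest is kidnapping at $158,000; 3 additional charges → +$37,500. Combined base = $195,500.
Net percentage adjustment: −20% +5% −25% = −40%. $195,500 × 0.6 = $117,300.
Any prior felony conviction (+$16,250 flat): $117,300 + $16,250 = $133,550.
$133,550 is at or above the $500 minimum.

$133,550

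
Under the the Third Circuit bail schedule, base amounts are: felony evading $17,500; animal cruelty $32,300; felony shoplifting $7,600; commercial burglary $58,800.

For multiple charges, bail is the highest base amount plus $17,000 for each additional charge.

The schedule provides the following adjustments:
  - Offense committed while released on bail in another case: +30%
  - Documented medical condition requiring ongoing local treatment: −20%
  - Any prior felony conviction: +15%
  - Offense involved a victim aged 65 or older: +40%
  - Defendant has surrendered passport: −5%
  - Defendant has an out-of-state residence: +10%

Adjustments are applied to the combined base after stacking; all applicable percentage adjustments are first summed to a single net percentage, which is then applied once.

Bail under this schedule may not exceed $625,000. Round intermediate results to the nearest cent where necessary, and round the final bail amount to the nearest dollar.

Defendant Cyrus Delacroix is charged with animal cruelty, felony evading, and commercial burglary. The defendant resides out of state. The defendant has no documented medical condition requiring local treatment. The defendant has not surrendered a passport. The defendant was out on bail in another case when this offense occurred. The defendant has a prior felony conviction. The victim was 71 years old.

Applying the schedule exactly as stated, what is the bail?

$180,960

Base amounts from the schedule: animal cruelty $32,300; felony evading $17,500; commercial burglary $58,800.
Stacking rule: highest base plus $17,000 per additional charge. Highest is commercial burglary at $58,800; 2 additional charges → +$34,000. Combined base = $92,800.
Net percentage adjustment: +30% +15% +40% +10% = +95%. $92,800 × 1.95 = $180,960.
$180,960 is within the $625,000 maximum.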